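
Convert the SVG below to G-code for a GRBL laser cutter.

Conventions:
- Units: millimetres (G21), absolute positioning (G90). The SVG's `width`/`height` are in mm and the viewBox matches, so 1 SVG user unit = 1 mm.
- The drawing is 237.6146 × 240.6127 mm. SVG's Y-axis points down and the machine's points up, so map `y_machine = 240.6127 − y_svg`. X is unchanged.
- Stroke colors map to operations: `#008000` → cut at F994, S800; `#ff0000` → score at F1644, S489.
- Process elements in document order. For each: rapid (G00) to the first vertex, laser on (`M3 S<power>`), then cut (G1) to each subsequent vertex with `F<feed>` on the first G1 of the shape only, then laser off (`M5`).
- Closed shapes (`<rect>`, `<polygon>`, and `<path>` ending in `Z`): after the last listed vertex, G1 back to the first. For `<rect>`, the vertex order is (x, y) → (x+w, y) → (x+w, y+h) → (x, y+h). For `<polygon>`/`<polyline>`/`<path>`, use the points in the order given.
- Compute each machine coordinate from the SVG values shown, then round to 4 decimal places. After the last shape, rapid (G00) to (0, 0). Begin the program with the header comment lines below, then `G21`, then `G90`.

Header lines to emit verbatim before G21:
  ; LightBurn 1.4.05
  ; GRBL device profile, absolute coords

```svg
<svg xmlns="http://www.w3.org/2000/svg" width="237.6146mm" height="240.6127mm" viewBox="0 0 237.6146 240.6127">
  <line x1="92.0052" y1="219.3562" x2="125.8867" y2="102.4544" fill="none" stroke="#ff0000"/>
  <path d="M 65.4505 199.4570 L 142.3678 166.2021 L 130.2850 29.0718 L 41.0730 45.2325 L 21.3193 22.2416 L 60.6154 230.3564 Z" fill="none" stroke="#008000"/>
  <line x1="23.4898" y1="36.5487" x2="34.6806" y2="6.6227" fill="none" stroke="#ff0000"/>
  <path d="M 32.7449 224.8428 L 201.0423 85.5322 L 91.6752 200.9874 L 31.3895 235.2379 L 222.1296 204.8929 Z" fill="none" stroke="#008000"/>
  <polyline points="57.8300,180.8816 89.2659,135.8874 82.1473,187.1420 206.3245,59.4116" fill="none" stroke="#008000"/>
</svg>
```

; LightBurn 1.4.05
; GRBL device profile, absolute coords
G21
G90
G00 X92.0052 Y21.2565
M3 S489
G1 X125.8867 Y138.1583 F1644
M5
G00 X65.4505 Y41.1557
M3 S800
G1 X142.3678 Y74.4106 F994
G1 X130.2850 Y211.5409
G1 X41.0730 Y195.3802
G1 X21.3193 Y218.3711
G1 X60.6154 Y10.2563
G1 X65.4505 Y41.1557
M5
G00 X23.4898 Y204.0640
M3 S489
G1 X34.6806 Y233.9900 F1644
M5
G00 X32.7449 Y15.7699
M3 S800
G1 X201.0423 Y155.0805 F994
G1 X91.6752 Y39.6253
G1 X31.3895 Y5.3748
G1 X222.1296 Y35.7198
G1 X32.7449 Y15.7699
M5
G00 X57.8300 Y59.7311
M3 S800
G1 X89.2659 Y104.7253 F994
G1 X82.1473 Y53.4707
G1 X206.3245 Y181.2011
M5
G00 X0.0000 Y0.0000

Since the viewBox matches the mm dimensions, user units are millimetres directly. The only transform is the Y-flip y_m = 240.6127 − y_svg.

Shape 1 is a line segment drawn with `<line>`. Its stroke #ff0000 means score at S489, F1644. After flipping Y the toolpath is (92.0052,21.2565) → (125.8867,138.1583).

Shape 2 is a closed polygon drawn with `<path>`. Its stroke #008000 means cut at S800, F994. After flipping Y the toolpath is (65.4505,41.1557) → (142.3678,74.4106) → (130.2850,211.5409) → (41.0730,195.3802) → (21.3193,218.3711) → (60.6154,10.2563) → (65.4505,41.1557), returning to the start.

Shape 3 is a line segment drawn with `<line>`. Its stroke #ff0000 means score at S489, F1644. After flipping Y the toolpath is (23.4898,204.0640) → (34.6806,233.9900).

Shape 4 is a closed polygon drawn with `<path>`. Its stroke #008000 means cut at S800, F994. After flipping Y the toolpath is (32.7449,15.7699) → (201.0423,155.0805) → (91.6752,39.6253) → (31.3895,5.3748) → (222.1296,35.7198) → (32.7449,15.7699), returning to the start.

Shape 5 is a open polyline drawn with `<polyline>`. Its stroke #008000 means cut at S800, F994. After flipping Y the toolpath is (57.8300,59.7311) → (89.2659,104.7253) → (82.1473,53.4707) → (206.3245,181.2011).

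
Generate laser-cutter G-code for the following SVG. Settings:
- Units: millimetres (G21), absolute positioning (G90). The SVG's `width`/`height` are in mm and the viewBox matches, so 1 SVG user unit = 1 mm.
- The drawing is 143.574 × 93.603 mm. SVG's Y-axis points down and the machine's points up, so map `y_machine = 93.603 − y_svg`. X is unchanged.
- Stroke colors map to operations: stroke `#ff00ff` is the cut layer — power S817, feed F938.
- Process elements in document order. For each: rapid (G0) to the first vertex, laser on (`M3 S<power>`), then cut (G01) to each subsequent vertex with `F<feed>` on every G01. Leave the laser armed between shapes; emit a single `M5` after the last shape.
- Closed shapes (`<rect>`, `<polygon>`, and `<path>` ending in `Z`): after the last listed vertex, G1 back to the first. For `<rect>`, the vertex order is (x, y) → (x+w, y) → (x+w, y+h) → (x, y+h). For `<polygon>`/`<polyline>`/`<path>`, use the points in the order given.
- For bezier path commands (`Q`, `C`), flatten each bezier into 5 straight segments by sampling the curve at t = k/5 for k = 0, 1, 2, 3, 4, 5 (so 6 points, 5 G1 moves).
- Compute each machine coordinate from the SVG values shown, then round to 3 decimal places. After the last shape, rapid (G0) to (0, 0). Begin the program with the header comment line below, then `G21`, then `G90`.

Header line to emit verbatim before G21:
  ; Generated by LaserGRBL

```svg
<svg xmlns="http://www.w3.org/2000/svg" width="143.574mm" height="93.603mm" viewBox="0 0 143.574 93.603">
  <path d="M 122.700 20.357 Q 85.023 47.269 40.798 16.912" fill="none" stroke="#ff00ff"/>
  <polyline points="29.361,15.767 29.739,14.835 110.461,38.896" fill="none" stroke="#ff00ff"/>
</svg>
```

Since the viewBox matches the mm dimensions, user units are millimetres directly. The only transform is the Y-flip y_m = 93.603 − y_svg.

Shape 1 is a quadratic bezier drawn with `<path>`. Its stroke #ff00ff means cut at S817, F938. After flipping Y the toolpath is (122.700,73.246) → (107.367,64.772) → (91.511,60.879) → (75.130,61.568) → (58.226,66.839) → (40.798,76.691).

Shape 2 is a open polyline drawn with `<polyline>`. Its stroke #ff00ff means cut at S817, F938. After flipping Y the toolpath is (29.361,77.836) → (29.739,78.768) → (110.461,54.707).

; Generated by LaserGRBL
G21
G90
G0 X122.700 Y73.246
M3 S817
G01 X107.367 Y64.772 F938
G01 X91.511 Y60.879 F938
G01 X75.130 Y61.568 F938
G01 X58.226 Y66.839 F938
G01 X40.798 Y76.691 F938
G0 X29.361 Y77.836
M3 S817
G01 X29.739 Y78.768 F938
G01 X110.461 Y54.707 F938
M5
G0 X0.000 Y0.000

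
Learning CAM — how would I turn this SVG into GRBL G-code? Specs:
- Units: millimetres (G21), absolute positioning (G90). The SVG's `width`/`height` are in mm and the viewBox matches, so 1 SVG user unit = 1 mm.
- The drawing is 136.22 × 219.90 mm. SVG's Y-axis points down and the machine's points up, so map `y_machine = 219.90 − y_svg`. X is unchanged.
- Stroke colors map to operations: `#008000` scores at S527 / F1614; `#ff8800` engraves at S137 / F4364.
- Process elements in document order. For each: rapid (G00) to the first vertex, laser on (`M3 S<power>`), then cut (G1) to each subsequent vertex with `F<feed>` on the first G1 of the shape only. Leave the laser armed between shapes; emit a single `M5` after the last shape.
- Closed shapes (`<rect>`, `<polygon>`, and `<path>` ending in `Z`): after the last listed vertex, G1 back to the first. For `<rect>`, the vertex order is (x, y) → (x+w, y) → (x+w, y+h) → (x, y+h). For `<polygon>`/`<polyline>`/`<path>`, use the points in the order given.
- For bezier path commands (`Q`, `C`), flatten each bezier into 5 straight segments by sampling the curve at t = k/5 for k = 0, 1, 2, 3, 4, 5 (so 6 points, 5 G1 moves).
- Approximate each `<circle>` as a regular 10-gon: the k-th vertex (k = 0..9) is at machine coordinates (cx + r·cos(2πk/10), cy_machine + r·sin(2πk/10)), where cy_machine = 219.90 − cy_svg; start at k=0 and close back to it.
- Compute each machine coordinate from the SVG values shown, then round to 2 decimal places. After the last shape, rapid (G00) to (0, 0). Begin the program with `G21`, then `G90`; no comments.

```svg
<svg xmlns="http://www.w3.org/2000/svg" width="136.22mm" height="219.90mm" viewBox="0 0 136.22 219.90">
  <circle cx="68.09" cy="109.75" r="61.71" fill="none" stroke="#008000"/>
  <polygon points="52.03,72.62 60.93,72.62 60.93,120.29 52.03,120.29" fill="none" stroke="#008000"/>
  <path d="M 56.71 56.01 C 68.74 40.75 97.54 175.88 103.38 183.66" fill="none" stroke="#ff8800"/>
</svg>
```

Since the viewBox matches the mm dimensions, user units are millimetres directly. The only transform is the Y-flip y_m = 219.90 − y_svg.

Shape 1 is a circle drawn with `<circle>`. Its stroke #008000 means score at S527, F1614. After flipping Y the toolpath is (129.80,110.15) → (118.01,146.42) → (87.16,168.84) → (49.02,168.84) → (18.17,146.42) → (6.38,110.15) → (18.17,73.88) → (49.02,51.46) → (87.16,51.46) → (118.01,73.88) → (129.80,110.15), returning to the start.

Shape 2 is a rectangle drawn with `<polygon>`. Its stroke #008000 means score at S527, F1614. After flipping Y the toolpath is (52.03,147.28) → (60.93,147.28) → (60.93,99.61) → (52.03,99.61) → (52.03,147.28), returning to the start.

Shape 3 is a cubic bezier drawn with `<path>`. Its stroke #ff8800 means engrave at S137, F4364. After flipping Y the toolpath is (56.71,163.89) → (65.62,157.22) → (76.65,127.79) → (87.89,88.93) → (97.44,53.97) → (103.38,36.24).

G21
G90
G00 X129.80 Y110.15
M3 S527
G1 X118.01 Y146.42 F1614
G1 X87.16 Y168.84
G1 X49.02 Y168.84
G1 X18.17 Y146.42
G1 X6.38 Y110.15
G1 X18.17 Y73.88
G1 X49.02 Y51.46
G1 X87.16 Y51.46
G1 X118.01 Y73.88
G1 X129.80 Y110.15
G00 X52.03 Y147.28
M3 S527
G1 X60.93 Y147.28 F1614
G1 X60.93 Y99.61
G1 X52.03 Y99.61
G1 X52.03 Y147.28
G00 X56.71 Y163.89
M3 S137
G1 X65.62 Y157.22 F4364
G1 X76.65 Y127.79
G1 X87.89 Y88.93
G1 X97.44 Y53.97
G1 X103.38 Y36.24
M5
G00 X0.00 Y0.00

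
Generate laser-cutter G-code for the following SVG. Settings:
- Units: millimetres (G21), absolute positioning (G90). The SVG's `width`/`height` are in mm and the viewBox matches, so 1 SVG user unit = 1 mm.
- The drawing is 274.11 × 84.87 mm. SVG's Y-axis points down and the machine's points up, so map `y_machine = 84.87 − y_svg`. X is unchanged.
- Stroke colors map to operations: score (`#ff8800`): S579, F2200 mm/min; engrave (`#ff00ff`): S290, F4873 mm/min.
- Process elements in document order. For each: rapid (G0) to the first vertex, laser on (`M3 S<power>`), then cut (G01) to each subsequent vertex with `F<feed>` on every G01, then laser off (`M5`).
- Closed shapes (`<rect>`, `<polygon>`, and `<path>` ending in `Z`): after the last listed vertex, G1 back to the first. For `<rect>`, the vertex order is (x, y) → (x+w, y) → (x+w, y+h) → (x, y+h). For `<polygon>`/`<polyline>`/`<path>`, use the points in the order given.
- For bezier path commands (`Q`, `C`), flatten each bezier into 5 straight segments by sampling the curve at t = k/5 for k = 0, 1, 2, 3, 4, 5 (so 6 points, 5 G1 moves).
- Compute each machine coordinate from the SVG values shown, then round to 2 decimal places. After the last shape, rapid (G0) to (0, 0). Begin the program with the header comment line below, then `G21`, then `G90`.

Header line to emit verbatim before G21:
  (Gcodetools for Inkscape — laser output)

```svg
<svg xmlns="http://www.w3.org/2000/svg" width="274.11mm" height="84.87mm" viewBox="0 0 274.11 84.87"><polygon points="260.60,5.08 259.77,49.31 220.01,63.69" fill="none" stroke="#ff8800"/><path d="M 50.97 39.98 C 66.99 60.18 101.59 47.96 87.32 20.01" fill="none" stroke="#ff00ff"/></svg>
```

(Gcodetools for Inkscape — laser output)
G21
G90
G0 X260.60 Y79.79
M3 S579
G01 X259.77 Y35.56 F2200
G01 X220.01 Y21.18 F2200
G01 X260.60 Y79.79 F2200
M5
G0 X50.97 Y44.89
M3 S290
G01 X62.27 Y36.53 F4873
G01 X74.80 Y35.14 F4873
G01 X85.30 Y39.94 F4873
G01 X90.56 Y50.11 F4873
G01 X87.32 Y64.86 F4873
M5
G0 X0.00 Y0.00

Since the viewBox matches the mm dimensions, user units are millimetres directly. The only transform is the Y-flip y_m = 84.87 − y_svg.

Shape 1 is a closed polygon drawn with `<polygon>`. Its stroke #ff8800 means score at S579, F2200. After flipping Y the toolpath is (260.60,79.79) → (259.77,35.56) → (220.01,21.18) → (260.60,79.79), returning to the start.

Shape 2 is a cubic bezier drawn with `<path>`. Its stroke #ff00ff means engrave at S290, F4873. After flipping Y the toolpath is (50.97,44.89) → (62.27,36.53) → (74.80,35.14) → (85.30,39.94) → (90.56,50.11) → (87.32,64.86).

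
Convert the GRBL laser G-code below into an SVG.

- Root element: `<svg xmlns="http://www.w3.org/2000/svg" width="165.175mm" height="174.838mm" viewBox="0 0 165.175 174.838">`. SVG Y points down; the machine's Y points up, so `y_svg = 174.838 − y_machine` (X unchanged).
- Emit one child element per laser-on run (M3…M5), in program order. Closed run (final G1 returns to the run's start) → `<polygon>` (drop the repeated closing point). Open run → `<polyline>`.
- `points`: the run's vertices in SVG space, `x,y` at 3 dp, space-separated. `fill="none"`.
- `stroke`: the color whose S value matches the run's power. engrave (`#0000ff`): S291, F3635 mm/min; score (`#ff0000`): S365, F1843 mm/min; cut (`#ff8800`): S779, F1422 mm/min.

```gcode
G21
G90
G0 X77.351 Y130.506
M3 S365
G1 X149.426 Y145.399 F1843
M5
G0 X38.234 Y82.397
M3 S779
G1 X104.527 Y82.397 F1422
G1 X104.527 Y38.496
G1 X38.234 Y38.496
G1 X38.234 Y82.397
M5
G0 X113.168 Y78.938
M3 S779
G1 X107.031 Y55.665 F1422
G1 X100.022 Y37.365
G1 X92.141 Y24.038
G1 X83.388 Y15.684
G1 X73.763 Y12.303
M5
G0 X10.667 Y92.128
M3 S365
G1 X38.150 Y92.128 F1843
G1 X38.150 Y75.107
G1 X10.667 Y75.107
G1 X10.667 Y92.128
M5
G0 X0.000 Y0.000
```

y_svg = 174.838 − y_m.

[1] S365→`#ff0000` (score); open run; points: 77.351,44.332 149.426,29.439

[2] S779→`#ff8800` (cut); closed run; points: 38.234,92.441 104.527,92.441 104.527,136.342 38.234,136.342

[3] S779→`#ff8800` (cut); open run; points: 113.168,95.900 107.031,119.173 100.022,137.473 92.141,150.800 83.388,159.154 73.763,162.535

[4] S365→`#ff0000` (score); closed run; points: 10.667,82.710 38.150,82.710 38.150,99.731 10.667,99.731

<svg xmlns="http://www.w3.org/2000/svg" width="165.175mm" height="174.838mm" viewBox="0 0 165.175 174.838">
  <polyline points="77.351,44.332 149.426,29.439" fill="none" stroke="#ff0000"/>
  <polygon points="38.234,92.441 104.527,92.441 104.527,136.342 38.234,136.342" fill="none" stroke="#ff8800"/>
  <polyline points="113.168,95.900 107.031,119.173 100.022,137.473 92.141,150.800 83.388,159.154 73.763,162.535" fill="none" stroke="#ff8800"/>
  <polygon points="10.667,82.710 38.150,82.710 38.150,99.731 10.667,99.731" fill="none" stroke="#ff0000"/>
</svg>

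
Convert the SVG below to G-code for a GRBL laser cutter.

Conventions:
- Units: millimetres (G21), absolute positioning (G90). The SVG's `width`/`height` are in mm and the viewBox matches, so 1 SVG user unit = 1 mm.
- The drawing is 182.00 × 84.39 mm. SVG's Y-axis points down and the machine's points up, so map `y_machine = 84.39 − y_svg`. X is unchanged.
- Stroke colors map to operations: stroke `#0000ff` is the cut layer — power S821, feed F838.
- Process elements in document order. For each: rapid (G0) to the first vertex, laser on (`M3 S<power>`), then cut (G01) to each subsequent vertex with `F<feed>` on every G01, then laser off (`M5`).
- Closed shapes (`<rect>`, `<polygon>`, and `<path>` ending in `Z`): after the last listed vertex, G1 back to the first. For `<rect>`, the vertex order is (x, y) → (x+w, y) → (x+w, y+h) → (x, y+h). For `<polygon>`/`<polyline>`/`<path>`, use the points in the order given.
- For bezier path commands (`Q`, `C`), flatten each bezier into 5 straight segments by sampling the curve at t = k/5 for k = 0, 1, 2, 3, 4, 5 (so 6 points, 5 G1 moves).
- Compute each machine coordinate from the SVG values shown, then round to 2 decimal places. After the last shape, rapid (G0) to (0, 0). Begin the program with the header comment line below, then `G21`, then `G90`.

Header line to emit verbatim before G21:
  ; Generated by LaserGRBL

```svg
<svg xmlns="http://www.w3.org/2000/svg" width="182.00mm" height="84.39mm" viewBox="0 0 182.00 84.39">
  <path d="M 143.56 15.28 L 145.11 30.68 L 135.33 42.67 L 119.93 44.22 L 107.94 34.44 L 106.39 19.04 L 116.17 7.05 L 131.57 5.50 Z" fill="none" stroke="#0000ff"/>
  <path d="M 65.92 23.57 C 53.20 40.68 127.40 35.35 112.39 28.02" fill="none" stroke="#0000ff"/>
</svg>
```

; Generated by LaserGRBL
G21
G90
G0 X143.56 Y69.11
M3 S821
G01 X145.11 Y53.71 F838
G01 X135.33 Y41.72 F838
G01 X119.93 Y40.17 F838
G01 X107.94 Y49.95 F838
G01 X106.39 Y65.35 F838
G01 X116.17 Y77.34 F838
G01 X131.57 Y78.89 F838
G01 X143.56 Y69.11 F838
M5
G0 X65.92 Y60.82
M3 S821
G01 X67.31 Y53.08 F838
G01 X81.11 Y49.75 F838
G01 X98.85 Y49.84 F838
G01 X112.10 Y52.38 F838
G01 X112.39 Y56.37 F838
M5
G0 X0.00 Y0.00

viewBox `0 0 182.00 84.39` with mm width/height → 1 unit = 1 mm. Flip: y_m = 84.39 − y_svg.

**Shape 1** — `<path>` regular polygon, stroke `#0000ff` → cut (S821, F838). Machine vertices: (143.56,69.11) → (145.11,53.71) → (135.33,41.72) → (119.93,40.17) → (107.94,49.95) → (106.39,65.35) → (116.17,77.34) → (131.57,78.89) → (143.56,69.11). Closed: final G1 returns to the first vertex.

**Shape 2** — `<path>` cubic bezier, stroke `#0000ff` → cut (S821, F838). Control points (SVG): P0=(65.92,23.57), P1=(53.20,40.68), P2=(127.40,35.35), P3=(112.39,28.02); sampled at t=k/5. Machine vertices: (65.92,60.82) → (67.31,53.08) → (81.11,49.75) → (98.85,49.84) → (112.10,52.38) → (112.39,56.37). Open path.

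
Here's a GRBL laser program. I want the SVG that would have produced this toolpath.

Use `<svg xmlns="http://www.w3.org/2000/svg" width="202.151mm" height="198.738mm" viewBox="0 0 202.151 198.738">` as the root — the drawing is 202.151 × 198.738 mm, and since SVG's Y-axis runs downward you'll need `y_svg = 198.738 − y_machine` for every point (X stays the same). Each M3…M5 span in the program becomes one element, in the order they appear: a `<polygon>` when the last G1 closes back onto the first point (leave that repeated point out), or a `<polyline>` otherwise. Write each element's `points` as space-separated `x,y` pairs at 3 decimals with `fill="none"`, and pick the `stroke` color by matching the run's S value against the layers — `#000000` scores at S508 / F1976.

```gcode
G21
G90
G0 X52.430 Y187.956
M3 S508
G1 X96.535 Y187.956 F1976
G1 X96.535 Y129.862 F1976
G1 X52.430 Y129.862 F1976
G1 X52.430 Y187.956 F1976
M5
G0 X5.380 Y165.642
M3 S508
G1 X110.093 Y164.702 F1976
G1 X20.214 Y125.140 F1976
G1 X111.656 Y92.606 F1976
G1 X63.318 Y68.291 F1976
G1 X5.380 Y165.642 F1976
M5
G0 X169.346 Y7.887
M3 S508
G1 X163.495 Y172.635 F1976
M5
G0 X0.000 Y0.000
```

y_svg = 198.738 − y_m. Every run uses S508, so all elements get stroke `#000000` (score).

[1] closed run; points: 52.430,10.782 96.535,10.782 96.535,68.876 52.430,68.876

[2] closed run; points: 5.380,33.096 110.093,34.036 20.214,73.598 111.656,106.132 63.318,130.447

[3] open run; points: 169.346,190.851 163.495,26.103

<svg xmlns="http://www.w3.org/2000/svg" width="202.151mm" height="198.738mm" viewBox="0 0 202.151 198.738">
  <polygon points="52.430,10.782 96.535,10.782 96.535,68.876 52.430,68.876" fill="none" stroke="#000000"/>
  <polygon points="5.380,33.096 110.093,34.036 20.214,73.598 111.656,106.132 63.318,130.447" fill="none" stroke="#000000"/>
  <polyline points="169.346,190.851 163.495,26.103" fill="none" stroke="#000000"/>
</svg>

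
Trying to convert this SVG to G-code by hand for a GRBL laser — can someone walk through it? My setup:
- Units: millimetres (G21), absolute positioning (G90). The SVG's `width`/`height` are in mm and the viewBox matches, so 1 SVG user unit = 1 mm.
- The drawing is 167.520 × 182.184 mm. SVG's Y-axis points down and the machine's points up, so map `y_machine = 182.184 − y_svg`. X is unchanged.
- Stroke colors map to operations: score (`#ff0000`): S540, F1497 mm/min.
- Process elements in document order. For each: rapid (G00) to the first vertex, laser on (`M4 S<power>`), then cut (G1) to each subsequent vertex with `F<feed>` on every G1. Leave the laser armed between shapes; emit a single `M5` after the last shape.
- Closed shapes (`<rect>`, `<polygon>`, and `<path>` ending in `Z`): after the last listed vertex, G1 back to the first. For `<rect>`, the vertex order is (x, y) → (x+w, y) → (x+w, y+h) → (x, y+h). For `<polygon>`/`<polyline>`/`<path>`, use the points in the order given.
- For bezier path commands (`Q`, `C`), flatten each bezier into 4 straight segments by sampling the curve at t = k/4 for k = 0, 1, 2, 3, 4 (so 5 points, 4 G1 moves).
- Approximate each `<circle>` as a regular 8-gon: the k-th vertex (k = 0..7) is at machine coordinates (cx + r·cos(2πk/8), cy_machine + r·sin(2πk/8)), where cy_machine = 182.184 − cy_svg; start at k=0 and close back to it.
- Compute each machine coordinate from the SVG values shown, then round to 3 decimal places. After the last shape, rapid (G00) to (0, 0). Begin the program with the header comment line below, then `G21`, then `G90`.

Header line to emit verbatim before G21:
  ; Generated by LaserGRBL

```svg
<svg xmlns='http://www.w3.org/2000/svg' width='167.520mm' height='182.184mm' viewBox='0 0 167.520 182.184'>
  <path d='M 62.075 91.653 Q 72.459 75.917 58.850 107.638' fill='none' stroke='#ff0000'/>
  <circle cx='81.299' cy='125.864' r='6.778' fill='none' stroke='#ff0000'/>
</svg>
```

; Generated by LaserGRBL
G21
G90
G00 X62.075 Y90.531
M4 S540
G1 X65.767 Y95.433 F1497
G1 X66.461 Y94.403 F1497
G1 X64.155 Y87.440 F1497
G1 X58.850 Y74.546 F1497
G00 X88.077 Y56.320
M4 S540
G1 X86.092 Y61.113 F1497
G1 X81.299 Y63.098 F1497
G1 X76.506 Y61.113 F1497
G1 X74.521 Y56.320 F1497
G1 X76.506 Y51.527 F1497
G1 X81.299 Y49.542 F1497
G1 X86.092 Y51.527 F1497
G1 X88.077 Y56.320 F1497
M5
G00 X0.000 Y0.000

1 u = 1 mm; y_m = 182.184 − y.

[1] `<path>` quadratic bezier, #ff0000→score S540 F1497: (62.075,90.531) → (65.767,95.433) → (66.461,94.403) → (64.155,87.440) → (58.850,74.546)

[2] `<circle>` circle, #ff0000→score S540 F1497: (88.077,56.320) → (86.092,61.113) → (81.299,63.098) → (76.506,61.113) → (74.521,56.320) → (76.506,51.527) → (81.299,49.542) → (86.092,51.527) → (88.077,56.320) (closed)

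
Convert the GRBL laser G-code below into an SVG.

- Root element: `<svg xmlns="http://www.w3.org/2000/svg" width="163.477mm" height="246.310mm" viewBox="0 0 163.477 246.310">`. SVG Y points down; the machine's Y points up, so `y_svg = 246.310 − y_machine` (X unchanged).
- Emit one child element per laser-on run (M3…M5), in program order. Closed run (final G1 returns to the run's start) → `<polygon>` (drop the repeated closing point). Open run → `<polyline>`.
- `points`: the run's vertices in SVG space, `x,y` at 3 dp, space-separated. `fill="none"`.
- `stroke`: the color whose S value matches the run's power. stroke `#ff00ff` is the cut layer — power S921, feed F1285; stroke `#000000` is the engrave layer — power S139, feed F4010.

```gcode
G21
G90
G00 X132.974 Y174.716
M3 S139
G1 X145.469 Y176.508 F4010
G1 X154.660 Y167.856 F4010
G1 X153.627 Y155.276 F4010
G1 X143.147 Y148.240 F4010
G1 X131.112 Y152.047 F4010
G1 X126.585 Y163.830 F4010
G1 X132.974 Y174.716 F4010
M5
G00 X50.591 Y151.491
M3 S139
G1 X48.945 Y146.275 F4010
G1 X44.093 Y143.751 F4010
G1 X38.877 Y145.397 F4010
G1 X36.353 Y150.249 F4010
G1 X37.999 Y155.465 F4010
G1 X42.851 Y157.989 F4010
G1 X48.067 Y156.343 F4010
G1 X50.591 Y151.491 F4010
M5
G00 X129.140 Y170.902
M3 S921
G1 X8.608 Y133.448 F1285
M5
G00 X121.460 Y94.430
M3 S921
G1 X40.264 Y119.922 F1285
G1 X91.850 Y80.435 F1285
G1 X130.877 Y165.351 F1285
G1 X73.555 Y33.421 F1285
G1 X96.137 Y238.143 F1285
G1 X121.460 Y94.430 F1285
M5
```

<svg xmlns="http://www.w3.org/2000/svg" width="163.477mm" height="246.310mm" viewBox="0 0 163.477 246.310">
  <polygon points="132.974,71.594 145.469,69.802 154.660,78.454 153.627,91.034 143.147,98.070 131.112,94.263 126.585,82.480" fill="none" stroke="#000000"/>
  <polygon points="50.591,94.819 48.945,100.035 44.093,102.559 38.877,100.913 36.353,96.061 37.999,90.845 42.851,88.321 48.067,89.967" fill="none" stroke="#000000"/>
  <polyline points="129.140,75.408 8.608,112.862" fill="none" stroke="#ff00ff"/>
  <polygon points="121.460,151.880 40.264,126.388 91.850,165.875 130.877,80.959 73.555,212.889 96.137,8.167" fill="none" stroke="#ff00ff"/>
</svg>

y_svg = 246.310 − y_m.

[1] S139→`#000000` (engrave); closed run; points: 132.974,71.594 145.469,69.802 154.660,78.454 153.627,91.034 143.147,98.070 131.112,94.263 126.585,82.480

[2] S139→`#000000` (engrave); closed run; points: 50.591,94.819 48.945,100.035 44.093,102.559 38.877,100.913 36.353,96.061 37.999,90.845 42.851,88.321 48.067,89.967

[3] S921→`#ff00ff` (cut); open run; points: 129.140,75.408 8.608,112.862

[4] S921→`#ff00ff` (cut); closed run; points: 121.460,151.880 40.264,126.388 91.850,165.875 130.877,80.959 73.555,212.889 96.137,8.167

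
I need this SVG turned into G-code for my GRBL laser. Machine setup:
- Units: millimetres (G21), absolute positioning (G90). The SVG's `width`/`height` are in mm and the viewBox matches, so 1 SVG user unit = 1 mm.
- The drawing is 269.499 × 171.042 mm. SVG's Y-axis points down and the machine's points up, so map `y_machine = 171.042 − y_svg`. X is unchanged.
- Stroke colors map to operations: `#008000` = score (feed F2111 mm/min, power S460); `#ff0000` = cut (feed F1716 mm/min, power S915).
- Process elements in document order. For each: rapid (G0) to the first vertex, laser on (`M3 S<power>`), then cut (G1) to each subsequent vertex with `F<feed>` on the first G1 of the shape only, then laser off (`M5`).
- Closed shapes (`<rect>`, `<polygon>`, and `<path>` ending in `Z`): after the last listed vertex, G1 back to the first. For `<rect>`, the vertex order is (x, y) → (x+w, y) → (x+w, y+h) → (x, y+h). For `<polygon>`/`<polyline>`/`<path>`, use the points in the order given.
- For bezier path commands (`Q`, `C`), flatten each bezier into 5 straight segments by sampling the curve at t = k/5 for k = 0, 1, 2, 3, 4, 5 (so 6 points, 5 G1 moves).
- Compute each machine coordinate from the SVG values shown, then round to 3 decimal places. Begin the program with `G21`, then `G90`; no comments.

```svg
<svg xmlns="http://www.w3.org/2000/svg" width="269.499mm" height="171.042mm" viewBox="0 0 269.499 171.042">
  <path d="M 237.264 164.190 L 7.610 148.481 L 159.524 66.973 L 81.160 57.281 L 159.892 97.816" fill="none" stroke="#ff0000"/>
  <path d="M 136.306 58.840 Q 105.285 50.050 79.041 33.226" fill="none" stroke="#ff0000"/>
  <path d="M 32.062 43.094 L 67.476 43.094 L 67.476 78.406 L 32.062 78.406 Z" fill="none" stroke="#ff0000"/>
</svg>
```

viewBox `0 0 269.499 171.042` with mm width/height → 1 unit = 1 mm. Flip: y_m = 171.042 − y_svg.

**Shape 1** — `<path>` open polyline, stroke `#ff0000` → cut (S915, F1716). Machine vertices: (237.264,6.852) → (7.610,22.561) → (159.524,104.069) → (81.160,113.761) → (159.892,73.226). Open path.

**Shape 2** — `<path>` quadratic bezier, stroke `#ff0000` → cut (S915, F1716). Control points (SVG): P0=(136.306,58.840), P1=(105.285,50.050), P2=(79.041,33.226); sampled at t=k/5. Machine vertices: (136.306,112.202) → (124.089,116.039) → (112.254,120.519) → (100.801,125.642) → (89.730,131.408) → (79.041,137.816). Open path.

**Shape 3** — `<path>` rectangle, stroke `#ff0000` → cut (S915, F1716). Machine vertices: (32.062,127.948) → (67.476,127.948) → (67.476,92.636) → (32.062,92.636) → (32.062,127.948). Closed: final G1 returns to the first vertex.

G21
G90
G0 X237.264 Y6.852
M3 S915
G1 X7.610 Y22.561 F1716
G1 X159.524 Y104.069
G1 X81.160 Y113.761
G1 X159.892 Y73.226
M5
G0 X136.306 Y112.202
M3 S915
G1 X124.089 Y116.039 F1716
G1 X112.254 Y120.519
G1 X100.801 Y125.642
G1 X89.730 Y131.408
G1 X79.041 Y137.816
M5
G0 X32.062 Y127.948
M3 S915
G1 X67.476 Y127.948 F1716
G1 X67.476 Y92.636
G1 X32.062 Y92.636
G1 X32.062 Y127.948
M5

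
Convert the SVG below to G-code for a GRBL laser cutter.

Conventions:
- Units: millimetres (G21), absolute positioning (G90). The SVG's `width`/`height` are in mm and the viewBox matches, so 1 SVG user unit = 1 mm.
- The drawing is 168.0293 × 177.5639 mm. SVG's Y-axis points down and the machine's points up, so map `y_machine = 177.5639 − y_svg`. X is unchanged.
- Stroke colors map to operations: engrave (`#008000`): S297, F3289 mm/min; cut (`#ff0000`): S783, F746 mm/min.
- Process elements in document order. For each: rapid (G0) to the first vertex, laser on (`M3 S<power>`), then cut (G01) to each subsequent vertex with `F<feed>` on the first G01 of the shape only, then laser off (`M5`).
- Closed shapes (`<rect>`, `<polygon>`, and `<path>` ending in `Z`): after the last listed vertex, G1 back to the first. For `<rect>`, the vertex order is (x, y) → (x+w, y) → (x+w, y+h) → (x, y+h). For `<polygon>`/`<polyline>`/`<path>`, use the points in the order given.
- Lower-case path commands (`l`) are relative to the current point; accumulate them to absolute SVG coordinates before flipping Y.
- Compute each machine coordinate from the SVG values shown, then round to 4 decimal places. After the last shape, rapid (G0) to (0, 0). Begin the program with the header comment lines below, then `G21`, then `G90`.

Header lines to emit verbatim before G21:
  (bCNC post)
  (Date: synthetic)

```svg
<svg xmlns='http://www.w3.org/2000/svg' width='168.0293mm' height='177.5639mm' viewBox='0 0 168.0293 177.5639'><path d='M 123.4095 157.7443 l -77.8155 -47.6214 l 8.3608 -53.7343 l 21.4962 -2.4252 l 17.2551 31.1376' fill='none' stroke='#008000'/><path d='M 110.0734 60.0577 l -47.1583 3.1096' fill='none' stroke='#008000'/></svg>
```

viewBox `0 0 168.0293 177.5639` with mm width/height → 1 unit = 1 mm. Flip: y_m = 177.5639 − y_svg.

**Shape 1** — `<path>` open polyline, stroke `#008000` → engrave (S297, F3289). Machine vertices: (123.4095,19.8196) → (45.5940,67.4410) → (53.9548,121.1753) → (75.4510,123.6005) → (92.7061,92.4629). Open path.

**Shape 2** — `<path>` line segment, stroke `#008000` → engrave (S297, F3289). Machine vertices: (110.0734,117.5062) → (62.9151,114.3966). Open path.

(bCNC post)
(Date: synthetic)
G21
G90
G0 X123.4095 Y19.8196
M3 S297
G01 X45.5940 Y67.4410 F3289
G01 X53.9548 Y121.1753
G01 X75.4510 Y123.6005
G01 X92.7061 Y92.4629
M5
G0 X110.0734 Y117.5062
M3 S297
G01 X62.9151 Y114.3966 F3289
M5
G0 X0.0000 Y0.0000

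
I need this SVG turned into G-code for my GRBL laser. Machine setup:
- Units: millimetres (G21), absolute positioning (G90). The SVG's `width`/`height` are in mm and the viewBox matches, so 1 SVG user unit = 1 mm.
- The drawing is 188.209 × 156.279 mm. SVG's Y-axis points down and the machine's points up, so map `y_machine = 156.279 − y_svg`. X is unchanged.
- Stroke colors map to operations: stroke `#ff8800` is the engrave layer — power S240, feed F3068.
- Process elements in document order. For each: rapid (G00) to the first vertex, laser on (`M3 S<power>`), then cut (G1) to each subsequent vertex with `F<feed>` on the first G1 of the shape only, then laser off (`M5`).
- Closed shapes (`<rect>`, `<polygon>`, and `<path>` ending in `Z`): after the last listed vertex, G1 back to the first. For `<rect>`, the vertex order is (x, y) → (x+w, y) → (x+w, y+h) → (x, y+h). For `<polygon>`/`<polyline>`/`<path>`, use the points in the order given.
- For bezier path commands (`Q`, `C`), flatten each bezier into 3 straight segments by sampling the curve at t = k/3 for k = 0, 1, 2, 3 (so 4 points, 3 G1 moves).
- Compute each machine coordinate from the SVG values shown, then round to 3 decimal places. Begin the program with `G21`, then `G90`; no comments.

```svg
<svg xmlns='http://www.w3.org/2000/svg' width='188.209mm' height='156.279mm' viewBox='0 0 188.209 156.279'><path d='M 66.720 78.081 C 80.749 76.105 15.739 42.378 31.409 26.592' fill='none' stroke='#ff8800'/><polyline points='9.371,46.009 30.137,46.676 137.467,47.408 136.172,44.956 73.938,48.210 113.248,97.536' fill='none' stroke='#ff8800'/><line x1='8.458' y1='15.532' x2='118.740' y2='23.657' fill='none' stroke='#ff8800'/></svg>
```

Since the viewBox matches the mm dimensions, user units are millimetres directly. The only transform is the Y-flip y_m = 156.279 − y_svg.

Shape 1 is a cubic bezier drawn with `<path>`. Its stroke #ff8800 means engrave at S240, F3068. After flipping Y the toolpath is (66.720,78.198) → (60.318,88.917) → (36.717,109.761) → (31.409,129.687).

Shape 2 is a open polyline drawn with `<polyline>`. Its stroke #ff8800 means engrave at S240, F3068. After flipping Y the toolpath is (9.371,110.270) → (30.137,109.603) → (137.467,108.871) → (136.172,111.323) → (73.938,108.069) → (113.248,58.743).

Shape 3 is a line segment drawn with `<line>`. Its stroke #ff8800 means engrave at S240, F3068. After flipping Y the toolpath is (8.458,140.747) → (118.740,132.622).

G21
G90
G00 X66.720 Y78.198
M3 S240
G1 X60.318 Y88.917 F3068
G1 X36.717 Y109.761
G1 X31.409 Y129.687
M5
G00 X9.371 Y110.270
M3 S240
G1 X30.137 Y109.603 F3068
G1 X137.467 Y108.871
G1 X136.172 Y111.323
G1 X73.938 Y108.069
G1 X113.248 Y58.743
M5
G00 X8.458 Y140.747
M3 S240
G1 X118.740 Y132.622 F3068
M5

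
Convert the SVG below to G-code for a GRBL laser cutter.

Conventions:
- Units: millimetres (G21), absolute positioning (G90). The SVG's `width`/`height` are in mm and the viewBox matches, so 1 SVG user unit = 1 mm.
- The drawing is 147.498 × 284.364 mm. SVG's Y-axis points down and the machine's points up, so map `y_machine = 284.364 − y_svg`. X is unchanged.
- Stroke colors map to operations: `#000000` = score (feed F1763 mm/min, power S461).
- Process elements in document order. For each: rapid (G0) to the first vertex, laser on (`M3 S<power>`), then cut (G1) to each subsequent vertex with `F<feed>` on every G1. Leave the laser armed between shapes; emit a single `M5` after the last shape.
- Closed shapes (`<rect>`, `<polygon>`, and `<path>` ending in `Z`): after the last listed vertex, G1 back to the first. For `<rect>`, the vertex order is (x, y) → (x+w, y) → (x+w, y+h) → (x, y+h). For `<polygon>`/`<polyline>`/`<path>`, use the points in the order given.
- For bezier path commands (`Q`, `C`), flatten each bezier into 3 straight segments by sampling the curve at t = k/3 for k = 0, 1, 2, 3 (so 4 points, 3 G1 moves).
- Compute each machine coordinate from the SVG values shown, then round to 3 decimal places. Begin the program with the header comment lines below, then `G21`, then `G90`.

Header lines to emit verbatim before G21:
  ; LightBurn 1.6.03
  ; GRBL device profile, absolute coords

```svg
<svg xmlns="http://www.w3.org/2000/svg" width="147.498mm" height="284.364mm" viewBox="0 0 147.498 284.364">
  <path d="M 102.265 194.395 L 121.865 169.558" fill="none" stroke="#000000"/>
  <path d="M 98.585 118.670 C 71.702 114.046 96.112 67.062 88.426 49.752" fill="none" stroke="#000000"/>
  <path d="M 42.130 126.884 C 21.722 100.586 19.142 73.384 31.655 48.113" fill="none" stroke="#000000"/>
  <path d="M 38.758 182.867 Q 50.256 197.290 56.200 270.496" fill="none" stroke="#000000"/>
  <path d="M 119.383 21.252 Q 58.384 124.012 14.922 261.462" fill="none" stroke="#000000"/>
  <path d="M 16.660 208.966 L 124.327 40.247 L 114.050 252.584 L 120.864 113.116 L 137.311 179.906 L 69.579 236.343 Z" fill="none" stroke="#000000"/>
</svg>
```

; LightBurn 1.6.03
; GRBL device profile, absolute coords
G21
G90
G0 X102.265 Y89.969
M3 S461
G1 X121.865 Y114.806 F1763
G0 X98.585 Y165.694
M3 S461
G1 X85.711 Y181.770 F1763
G1 X88.502 Y210.079 F1763
G1 X88.426 Y234.612 F1763
G0 X42.130 Y157.480
M3 S461
G1 X27.563 Y183.974 F1763
G1 X24.274 Y210.441 F1763
G1 X31.655 Y236.251 F1763
G0 X38.758 Y101.497
M3 S461
G1 X45.806 Y85.350 F1763
G1 X51.620 Y56.141 F1763
G1 X56.200 Y13.868 F1763
G0 X119.383 Y263.112
M3 S461
G1 X80.666 Y190.751 F1763
G1 X45.845 Y110.681 F1763
G1 X14.922 Y22.902 F1763
G0 X16.660 Y75.398
M3 S461
G1 X124.327 Y244.117 F1763
G1 X114.050 Y31.780 F1763
G1 X120.864 Y171.248 F1763
G1 X137.311 Y104.458 F1763
G1 X69.579 Y48.021 F1763
G1 X16.660 Y75.398 F1763
M5

Since the viewBox matches the mm dimensions, user units are millimetres directly. The only transform is the Y-flip y_m = 284.364 − y_svg.

Shape 1 is a line segment drawn with `<path>`. Its stroke #000000 means score at S461, F1763. After flipping Y the toolpath is (102.265,89.969) → (121.865,114.806).

Shape 2 is a cubic bezier drawn with `<path>`. Its stroke #000000 means score at S461, F1763. After flipping Y the toolpath is (98.585,165.694) → (85.711,181.770) → (88.502,210.079) → (88.426,234.612).

Shape 3 is a cubic bezier drawn with `<path>`. Its stroke #000000 means score at S461, F1763. After flipping Y the toolpath is (42.130,157.480) → (27.563,183.974) → (24.274,210.441) → (31.655,236.251).

Shape 4 is a quadratic bezier drawn with `<path>`. Its stroke #000000 means score at S461, F1763. After flipping Y the toolpath is (38.758,101.497) → (45.806,85.350) → (51.620,56.141) → (56.200,13.868).

Shape 5 is a quadratic bezier drawn with `<path>`. Its stroke #000000 means score at S461, F1763. After flipping Y the toolpath is (119.383,263.112) → (80.666,190.751) → (45.845,110.681) → (14.922,22.902).

Shape 6 is a closed polygon drawn with `<path>`. Its stroke #000000 means score at S461, F1763. After flipping Y the toolpath is (16.660,75.398) → (124.327,244.117) → (114.050,31.780) → (120.864,171.248) → (137.311,104.458) → (69.579,48.021) → (16.660,75.398), returning to the start.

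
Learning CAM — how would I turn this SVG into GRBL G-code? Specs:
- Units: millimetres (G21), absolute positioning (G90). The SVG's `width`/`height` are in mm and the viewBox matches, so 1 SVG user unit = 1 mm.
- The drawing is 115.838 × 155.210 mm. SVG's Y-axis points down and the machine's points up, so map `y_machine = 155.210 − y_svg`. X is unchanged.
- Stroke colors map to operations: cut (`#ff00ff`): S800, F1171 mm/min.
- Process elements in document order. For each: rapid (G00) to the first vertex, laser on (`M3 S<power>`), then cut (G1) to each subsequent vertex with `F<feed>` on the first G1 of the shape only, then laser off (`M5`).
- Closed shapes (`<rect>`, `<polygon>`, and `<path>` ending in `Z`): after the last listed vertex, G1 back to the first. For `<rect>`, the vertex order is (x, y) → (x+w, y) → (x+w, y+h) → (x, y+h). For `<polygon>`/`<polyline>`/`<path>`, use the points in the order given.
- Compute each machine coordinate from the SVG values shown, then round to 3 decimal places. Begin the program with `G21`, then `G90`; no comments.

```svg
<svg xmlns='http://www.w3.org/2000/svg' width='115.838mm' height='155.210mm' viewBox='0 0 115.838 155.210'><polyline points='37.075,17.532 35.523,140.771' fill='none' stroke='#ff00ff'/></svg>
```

Since the viewBox matches the mm dimensions, user units are millimetres directly. The only transform is the Y-flip y_m = 155.210 − y_svg.

Shape 1 is a line segment drawn with `<polyline>`. Its stroke #ff00ff means cut at S800, F1171. After flipping Y the toolpath is (37.075,137.678) → (35.523,14.439).

G21
G90
G00 X37.075 Y137.678
M3 S800
G1 X35.523 Y14.439 F1171
M5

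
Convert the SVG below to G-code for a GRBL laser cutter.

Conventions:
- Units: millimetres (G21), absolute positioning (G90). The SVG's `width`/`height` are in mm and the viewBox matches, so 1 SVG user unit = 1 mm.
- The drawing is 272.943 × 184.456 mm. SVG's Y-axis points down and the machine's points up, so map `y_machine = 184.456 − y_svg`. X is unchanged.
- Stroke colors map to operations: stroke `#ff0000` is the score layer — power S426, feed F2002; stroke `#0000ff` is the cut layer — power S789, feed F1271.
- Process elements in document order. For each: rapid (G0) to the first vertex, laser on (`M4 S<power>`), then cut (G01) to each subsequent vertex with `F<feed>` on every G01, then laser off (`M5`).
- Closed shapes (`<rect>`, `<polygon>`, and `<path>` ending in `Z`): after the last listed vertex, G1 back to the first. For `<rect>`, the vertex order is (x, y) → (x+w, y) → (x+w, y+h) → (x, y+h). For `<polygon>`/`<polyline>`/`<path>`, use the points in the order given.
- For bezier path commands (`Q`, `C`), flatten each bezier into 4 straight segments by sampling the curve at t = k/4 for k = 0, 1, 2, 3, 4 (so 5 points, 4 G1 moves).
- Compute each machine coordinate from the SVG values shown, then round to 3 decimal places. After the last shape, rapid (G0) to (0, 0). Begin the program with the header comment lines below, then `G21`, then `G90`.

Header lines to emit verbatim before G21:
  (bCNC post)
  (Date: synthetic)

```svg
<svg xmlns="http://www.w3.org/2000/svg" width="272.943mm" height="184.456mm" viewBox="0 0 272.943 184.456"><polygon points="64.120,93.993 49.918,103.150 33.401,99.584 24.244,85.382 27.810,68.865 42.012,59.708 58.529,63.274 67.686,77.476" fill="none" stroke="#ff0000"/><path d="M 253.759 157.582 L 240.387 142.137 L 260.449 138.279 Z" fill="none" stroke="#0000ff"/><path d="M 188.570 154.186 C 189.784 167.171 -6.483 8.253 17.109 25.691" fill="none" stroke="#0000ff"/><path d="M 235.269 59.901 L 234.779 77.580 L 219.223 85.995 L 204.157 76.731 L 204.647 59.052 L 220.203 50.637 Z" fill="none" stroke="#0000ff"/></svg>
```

Since the viewBox matches the mm dimensions, user units are millimetres directly. The only transform is the Y-flip y_m = 184.456 − y_svg.

Shape 1 is a regular polygon drawn with `<polygon>`. Its stroke #ff0000 means score at S426, F2002. After flipping Y the toolpath is (64.120,90.463) → (49.918,81.306) → (33.401,84.872) → (24.244,99.074) → (27.810,115.591) → (42.012,124.748) → (58.529,121.182) → (67.686,106.980) → (64.120,90.463), returning to the start.

Shape 2 is a regular polygon drawn with `<path>`. Its stroke #0000ff means cut at S789, F1271. After flipping Y the toolpath is (253.759,26.874) → (240.387,42.319) → (260.449,46.177) → (253.759,26.874), returning to the start.

Shape 3 is a cubic bezier drawn with `<path>`. Its stroke #0000ff means cut at S789, F1271. After flipping Y the toolpath is (188.570,30.270) → (158.974,47.322) → (94.448,96.187) → (34.118,144.218) → (17.109,158.765).

Shape 4 is a regular polygon drawn with `<path>`. Its stroke #0000ff means cut at S789, F1271. After flipping Y the toolpath is (235.269,124.555) → (234.779,106.876) → (219.223,98.461) → (204.157,107.725) → (204.647,125.404) → (220.203,133.819) → (235.269,124.555), returning to the start.

(bCNC post)
(Date: synthetic)
G21
G90
G0 X64.120 Y90.463
M4 S426
G01 X49.918 Y81.306 F2002
G01 X33.401 Y84.872 F2002
G01 X24.244 Y99.074 F2002
G01 X27.810 Y115.591 F2002
G01 X42.012 Y124.748 F2002
G01 X58.529 Y121.182 F2002
G01 X67.686 Y106.980 F2002
G01 X64.120 Y90.463 F2002
M5
G0 X253.759 Y26.874
M4 S789
G01 X240.387 Y42.319 F1271
G01 X260.449 Y46.177 F1271
G01 X253.759 Y26.874 F1271
M5
G0 X188.570 Y30.270
M4 S789
G01 X158.974 Y47.322 F1271
G01 X94.448 Y96.187 F1271
G01 X34.118 Y144.218 F1271
G01 X17.109 Y158.765 F1271
M5
G0 X235.269 Y124.555
M4 S789
G01 X234.779 Y106.876 F1271
G01 X219.223 Y98.461 F1271
G01 X204.157 Y107.725 F1271
G01 X204.647 Y125.404 F1271
G01 X220.203 Y133.819 F1271
G01 X235.269 Y124.555 F1271
M5
G0 X0.000 Y0.000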